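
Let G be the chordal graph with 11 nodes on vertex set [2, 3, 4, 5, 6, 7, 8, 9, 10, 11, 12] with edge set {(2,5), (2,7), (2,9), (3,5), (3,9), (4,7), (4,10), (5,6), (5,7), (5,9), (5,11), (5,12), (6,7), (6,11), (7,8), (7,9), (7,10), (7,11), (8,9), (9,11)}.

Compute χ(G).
χ(G) = 4

Clique number ω(G) = 4 (lower bound: χ ≥ ω).
The clique on [2, 5, 7, 9] has size 4, forcing χ ≥ 4, and the coloring below uses 4 colors, so χ(G) = 4.
A valid 4-coloring: color 1: [3, 7, 12]; color 2: [5, 8, 10]; color 3: [4, 6, 9]; color 4: [2, 11].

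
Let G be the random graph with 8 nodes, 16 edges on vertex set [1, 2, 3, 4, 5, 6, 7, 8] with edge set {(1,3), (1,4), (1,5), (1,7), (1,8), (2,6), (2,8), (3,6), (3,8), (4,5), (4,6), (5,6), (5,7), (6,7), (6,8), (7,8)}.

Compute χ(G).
χ(G) = 3

Clique number ω(G) = 3 (lower bound: χ ≥ ω).
The clique on [1, 3, 8] has size 3, forcing χ ≥ 3, and the coloring below uses 3 colors, so χ(G) = 3.
A valid 3-coloring: color 1: [1, 6]; color 2: [5, 8]; color 3: [2, 3, 4, 7].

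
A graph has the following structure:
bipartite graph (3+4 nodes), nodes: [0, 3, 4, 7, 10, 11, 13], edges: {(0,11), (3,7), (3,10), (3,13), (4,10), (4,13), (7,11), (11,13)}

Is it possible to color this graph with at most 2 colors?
Yes, G is 2-colorable

A valid 2-coloring: color 1: [3, 4, 11]; color 2: [0, 7, 10, 13].
(χ(G) = 2 ≤ 2.)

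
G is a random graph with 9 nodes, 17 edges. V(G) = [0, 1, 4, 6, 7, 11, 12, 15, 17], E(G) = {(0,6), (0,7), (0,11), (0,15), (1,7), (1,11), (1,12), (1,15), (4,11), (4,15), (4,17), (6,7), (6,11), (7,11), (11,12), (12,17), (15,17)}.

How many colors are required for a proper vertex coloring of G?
Clique number ω(G) = 4 (lower bound: χ ≥ ω).
The clique on [0, 6, 7, 11] has size 4, forcing χ ≥ 4, and the coloring below uses 4 colors, so χ(G) = 4.
A valid 4-coloring: color 1: [11, 15]; color 2: [4, 7, 12]; color 3: [0, 1, 17]; color 4: [6].

χ(G) = 4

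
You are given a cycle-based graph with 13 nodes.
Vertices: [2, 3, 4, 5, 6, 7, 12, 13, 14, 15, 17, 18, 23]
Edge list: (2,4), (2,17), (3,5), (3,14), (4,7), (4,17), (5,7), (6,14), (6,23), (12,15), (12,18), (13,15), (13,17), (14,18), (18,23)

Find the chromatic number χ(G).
Clique number ω(G) = 3 (lower bound: χ ≥ ω).
The clique on [2, 4, 17] has size 3, forcing χ ≥ 3, and the coloring below uses 3 colors, so χ(G) = 3.
A valid 3-coloring: color 1: [4, 5, 12, 13, 14, 23]; color 2: [3, 6, 7, 15, 17, 18]; color 3: [2].

χ(G) = 3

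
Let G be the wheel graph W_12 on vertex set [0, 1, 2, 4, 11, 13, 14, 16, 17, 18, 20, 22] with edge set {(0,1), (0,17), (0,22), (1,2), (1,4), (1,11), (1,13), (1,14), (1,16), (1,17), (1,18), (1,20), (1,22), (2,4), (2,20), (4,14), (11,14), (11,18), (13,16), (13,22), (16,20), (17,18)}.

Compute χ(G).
Clique number ω(G) = 3 (lower bound: χ ≥ ω).
Odd cycle [4, 2, 20, 16, 13, 22, 0, 17, 18, 11, 14] needs 3 colors (χ ≥ 3).
Vertex 1 is adjacent to every vertex of [0, 2, 4, 11, 13, 14, 16, 17, 18, 20, 22], which already need 3 colors among themselves, so 1 needs a new color (χ ≥ 4).
The coloring below uses 4 colors, so χ(G) = 4.
A valid 4-coloring: color 1: [1]; color 2: [0, 4, 11, 13, 20]; color 3: [2, 14, 16, 17, 22]; color 4: [18].

χ(G) = 4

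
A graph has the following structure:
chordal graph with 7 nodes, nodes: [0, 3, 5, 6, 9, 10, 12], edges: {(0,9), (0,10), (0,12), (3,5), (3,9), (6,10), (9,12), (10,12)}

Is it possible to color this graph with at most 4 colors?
Yes, G is 4-colorable

A valid 4-coloring: color 1: [3, 6, 12]; color 2: [0, 5]; color 3: [9, 10].
(χ(G) = 3 ≤ 4.)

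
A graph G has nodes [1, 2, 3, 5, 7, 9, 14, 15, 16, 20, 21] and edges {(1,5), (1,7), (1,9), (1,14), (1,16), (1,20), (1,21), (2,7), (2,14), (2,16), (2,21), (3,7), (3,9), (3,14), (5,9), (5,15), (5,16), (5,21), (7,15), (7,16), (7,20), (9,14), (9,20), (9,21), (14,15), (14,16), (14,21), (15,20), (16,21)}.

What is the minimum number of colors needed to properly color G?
χ(G) = 4

Clique number ω(G) = 4 (lower bound: χ ≥ ω).
The clique on [1, 5, 16, 21] has size 4, forcing χ ≥ 4, and the coloring below uses 4 colors, so χ(G) = 4.
A valid 4-coloring: color 1: [1, 2, 3, 15]; color 2: [5, 7, 14]; color 3: [20, 21]; color 4: [9, 16].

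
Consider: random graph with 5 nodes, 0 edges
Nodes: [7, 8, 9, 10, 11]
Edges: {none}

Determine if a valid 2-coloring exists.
Yes, G is 2-colorable

A valid 2-coloring: color 1: [7, 8, 9, 10, 11].
(χ(G) = 1 ≤ 2.)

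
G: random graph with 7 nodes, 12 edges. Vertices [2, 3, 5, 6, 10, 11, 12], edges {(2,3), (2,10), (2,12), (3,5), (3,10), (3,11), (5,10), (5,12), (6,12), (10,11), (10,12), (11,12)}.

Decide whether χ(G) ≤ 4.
Yes, G is 4-colorable

A valid 4-coloring: color 1: [6, 10]; color 2: [3, 12]; color 3: [2, 5, 11].
(χ(G) = 3 ≤ 4.)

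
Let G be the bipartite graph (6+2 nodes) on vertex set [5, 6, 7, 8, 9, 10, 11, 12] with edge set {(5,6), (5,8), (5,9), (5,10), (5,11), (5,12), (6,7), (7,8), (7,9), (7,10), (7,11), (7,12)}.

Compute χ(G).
Clique number ω(G) = 2 (lower bound: χ ≥ ω).
The graph is bipartite (no odd cycle), so 2 colors suffice: χ(G) = 2.
A valid 2-coloring: color 1: [5, 7]; color 2: [6, 8, 9, 10, 11, 12].

χ(G) = 2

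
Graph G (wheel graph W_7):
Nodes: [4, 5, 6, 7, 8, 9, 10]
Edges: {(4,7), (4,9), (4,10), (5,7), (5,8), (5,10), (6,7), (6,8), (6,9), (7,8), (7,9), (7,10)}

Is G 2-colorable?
No, G is not 2-colorable

The clique on vertices [5, 7, 8] has size 3 > 2, so it alone needs 3 colors.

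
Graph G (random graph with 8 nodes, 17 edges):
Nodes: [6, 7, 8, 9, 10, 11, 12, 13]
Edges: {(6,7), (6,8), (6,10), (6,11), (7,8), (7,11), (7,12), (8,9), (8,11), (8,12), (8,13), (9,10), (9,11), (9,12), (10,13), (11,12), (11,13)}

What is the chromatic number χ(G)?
Clique number ω(G) = 4 (lower bound: χ ≥ ω).
The clique on [8, 9, 11, 12] has size 4, forcing χ ≥ 4, and the coloring below uses 4 colors, so χ(G) = 4.
A valid 4-coloring: color 1: [10, 11]; color 2: [8]; color 3: [6, 12, 13]; color 4: [7, 9].

χ(G) = 4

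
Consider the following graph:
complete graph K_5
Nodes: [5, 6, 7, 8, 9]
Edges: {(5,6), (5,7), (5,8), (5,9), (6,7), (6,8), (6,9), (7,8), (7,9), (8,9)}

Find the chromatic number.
χ(G) = 5

Clique number ω(G) = 5 (lower bound: χ ≥ ω).
The clique on [5, 6, 7, 8, 9] has size 5, forcing χ ≥ 5, and the coloring below uses 5 colors, so χ(G) = 5.
A valid 5-coloring: color 1: [9]; color 2: [8]; color 3: [5]; color 4: [7]; color 5: [6].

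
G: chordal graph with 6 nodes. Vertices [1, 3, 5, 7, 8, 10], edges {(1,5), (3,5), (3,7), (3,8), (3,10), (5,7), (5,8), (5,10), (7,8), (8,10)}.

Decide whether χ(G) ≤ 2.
No, G is not 2-colorable

The clique on vertices [3, 5, 8, 10] has size 4 > 2, so it alone needs 4 colors.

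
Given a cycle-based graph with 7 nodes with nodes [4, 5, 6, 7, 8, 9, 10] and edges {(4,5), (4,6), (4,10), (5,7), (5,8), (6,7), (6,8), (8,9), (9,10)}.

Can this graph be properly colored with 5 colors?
Yes, G is 5-colorable

A valid 5-coloring: color 1: [5, 6, 9]; color 2: [4, 7, 8]; color 3: [10].
(χ(G) = 3 ≤ 5.)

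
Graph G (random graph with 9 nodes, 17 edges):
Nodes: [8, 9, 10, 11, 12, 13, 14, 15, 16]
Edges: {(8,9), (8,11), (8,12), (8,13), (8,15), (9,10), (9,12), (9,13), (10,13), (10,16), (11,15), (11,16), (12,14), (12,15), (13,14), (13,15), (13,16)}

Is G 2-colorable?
No, G is not 2-colorable

The clique on vertices [8, 11, 15] has size 3 > 2, so it alone needs 3 colors.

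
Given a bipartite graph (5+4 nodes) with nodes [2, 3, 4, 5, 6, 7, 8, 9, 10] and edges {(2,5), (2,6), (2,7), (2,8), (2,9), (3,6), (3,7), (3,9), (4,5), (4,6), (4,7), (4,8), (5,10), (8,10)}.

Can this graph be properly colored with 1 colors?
Edge (8,10) forces its endpoints to differ, so 1 color is not enough.

No, G is not 1-colorable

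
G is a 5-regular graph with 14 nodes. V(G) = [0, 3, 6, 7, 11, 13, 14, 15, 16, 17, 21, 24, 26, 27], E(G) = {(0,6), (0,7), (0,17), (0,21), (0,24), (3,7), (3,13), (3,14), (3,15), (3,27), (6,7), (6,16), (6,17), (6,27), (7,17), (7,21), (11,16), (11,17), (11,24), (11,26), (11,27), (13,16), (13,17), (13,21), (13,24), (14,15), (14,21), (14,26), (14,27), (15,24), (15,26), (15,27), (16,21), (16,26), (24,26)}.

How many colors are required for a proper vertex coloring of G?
χ(G) = 4

Clique number ω(G) = 4 (lower bound: χ ≥ ω).
The clique on [0, 6, 7, 17] has size 4, forcing χ ≥ 4, and the coloring below uses 4 colors, so χ(G) = 4.
A valid 4-coloring: color 1: [0, 3, 16]; color 2: [7, 13, 26, 27]; color 3: [14, 17, 24]; color 4: [6, 11, 15, 21].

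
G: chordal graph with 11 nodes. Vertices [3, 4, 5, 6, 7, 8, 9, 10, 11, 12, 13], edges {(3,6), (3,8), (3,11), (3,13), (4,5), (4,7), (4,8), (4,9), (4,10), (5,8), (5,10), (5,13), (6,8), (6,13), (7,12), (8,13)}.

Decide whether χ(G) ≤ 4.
A valid 4-coloring: color 1: [7, 8, 9, 10, 11]; color 2: [4, 12, 13]; color 3: [3, 5]; color 4: [6].
(χ(G) = 4 ≤ 4.)

Yes, G is 4-colorable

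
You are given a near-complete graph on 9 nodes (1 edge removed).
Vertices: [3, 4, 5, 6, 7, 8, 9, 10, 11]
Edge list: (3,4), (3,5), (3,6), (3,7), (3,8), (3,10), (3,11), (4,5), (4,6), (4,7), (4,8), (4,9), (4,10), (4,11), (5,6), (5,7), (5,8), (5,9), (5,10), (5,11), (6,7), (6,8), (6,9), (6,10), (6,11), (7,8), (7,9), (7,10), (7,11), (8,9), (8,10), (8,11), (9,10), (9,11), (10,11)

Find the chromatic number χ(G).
χ(G) = 8

Clique number ω(G) = 8 (lower bound: χ ≥ ω).
The clique on [4, 5, 6, 7, 8, 9, 10, 11] has size 8, forcing χ ≥ 8, and the coloring below uses 8 colors, so χ(G) = 8.
A valid 8-coloring: color 1: [11]; color 2: [10]; color 3: [7]; color 4: [4]; color 5: [8]; color 6: [5]; color 7: [6]; color 8: [3, 9].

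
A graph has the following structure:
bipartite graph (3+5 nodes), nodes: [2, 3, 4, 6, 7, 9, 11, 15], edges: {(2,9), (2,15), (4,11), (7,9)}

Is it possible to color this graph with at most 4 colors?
Yes, G is 4-colorable

A valid 4-coloring: color 1: [2, 3, 6, 7, 11]; color 2: [4, 9, 15].
(χ(G) = 2 ≤ 4.)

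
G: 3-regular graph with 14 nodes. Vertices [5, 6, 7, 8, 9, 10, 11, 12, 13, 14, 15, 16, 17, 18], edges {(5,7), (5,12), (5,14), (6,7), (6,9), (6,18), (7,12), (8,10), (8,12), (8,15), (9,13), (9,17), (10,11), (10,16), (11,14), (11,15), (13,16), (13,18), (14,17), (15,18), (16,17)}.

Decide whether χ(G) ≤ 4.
A valid 4-coloring: color 1: [5, 6, 8, 11, 16]; color 2: [7, 9, 10, 14, 18]; color 3: [12, 13, 15, 17].
(χ(G) = 3 ≤ 4.)

Yes, G is 4-colorable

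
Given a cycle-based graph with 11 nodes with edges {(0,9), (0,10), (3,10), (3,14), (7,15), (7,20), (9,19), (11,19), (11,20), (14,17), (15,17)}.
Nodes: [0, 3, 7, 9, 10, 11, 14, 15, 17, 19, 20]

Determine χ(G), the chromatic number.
χ(G) = 3

Clique number ω(G) = 2 (lower bound: χ ≥ ω).
Odd cycle [11, 19, 9, 0, 10, 3, 14, 17, 15, 7, 20] needs 3 colors (χ ≥ 3).
The coloring below uses 3 colors, so χ(G) = 3.
A valid 3-coloring: color 1: [7, 9, 10, 11, 14]; color 2: [0, 3, 17, 19, 20]; color 3: [15].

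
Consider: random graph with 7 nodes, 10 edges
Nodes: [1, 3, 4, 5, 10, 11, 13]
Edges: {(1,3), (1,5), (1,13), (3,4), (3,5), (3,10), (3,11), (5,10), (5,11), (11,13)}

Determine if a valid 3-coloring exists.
A valid 3-coloring: color 1: [3, 13]; color 2: [4, 5]; color 3: [1, 10, 11].
(χ(G) = 3 ≤ 3.)

Yes, G is 3-colorable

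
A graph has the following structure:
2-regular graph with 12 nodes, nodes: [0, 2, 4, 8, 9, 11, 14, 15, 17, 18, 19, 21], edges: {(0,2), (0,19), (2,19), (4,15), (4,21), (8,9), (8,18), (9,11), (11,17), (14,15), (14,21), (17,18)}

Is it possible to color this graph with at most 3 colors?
A valid 3-coloring: color 1: [2, 4, 11, 14, 18]; color 2: [8, 15, 17, 19, 21]; color 3: [0, 9].
(χ(G) = 3 ≤ 3.)

Yes, G is 3-colorable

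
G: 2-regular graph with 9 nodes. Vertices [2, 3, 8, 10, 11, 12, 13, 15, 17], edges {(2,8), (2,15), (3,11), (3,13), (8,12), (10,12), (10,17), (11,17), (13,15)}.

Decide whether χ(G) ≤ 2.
No, G is not 2-colorable

Odd cycle [2, 15, 13, 3, 11, 17, 10, 12, 8] needs 3 colors (χ ≥ 3).
Hence χ(G) ≥ 3 > 2, so no proper 2-coloring exists.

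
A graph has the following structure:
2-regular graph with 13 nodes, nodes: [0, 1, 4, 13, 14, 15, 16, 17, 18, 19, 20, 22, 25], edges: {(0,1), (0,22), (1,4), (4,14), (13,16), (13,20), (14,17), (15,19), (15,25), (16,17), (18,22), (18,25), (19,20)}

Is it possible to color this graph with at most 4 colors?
A valid 4-coloring: color 1: [1, 14, 16, 19, 22, 25]; color 2: [0, 4, 13, 15, 17, 18]; color 3: [20].
(χ(G) = 3 ≤ 4.)

Yes, G is 4-colorable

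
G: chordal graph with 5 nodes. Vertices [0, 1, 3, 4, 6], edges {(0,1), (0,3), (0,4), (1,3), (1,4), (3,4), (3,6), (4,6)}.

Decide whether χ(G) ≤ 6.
A valid 6-coloring: color 1: [3]; color 2: [4]; color 3: [1, 6]; color 4: [0].
(χ(G) = 4 ≤ 6.)

Yes, G is 6-colorable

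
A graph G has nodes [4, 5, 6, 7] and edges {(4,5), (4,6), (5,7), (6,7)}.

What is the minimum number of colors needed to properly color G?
χ(G) = 2

Clique number ω(G) = 2 (lower bound: χ ≥ ω).
The graph is bipartite (no odd cycle), so 2 colors suffice: χ(G) = 2.
A valid 2-coloring: color 1: [5, 6]; color 2: [4, 7].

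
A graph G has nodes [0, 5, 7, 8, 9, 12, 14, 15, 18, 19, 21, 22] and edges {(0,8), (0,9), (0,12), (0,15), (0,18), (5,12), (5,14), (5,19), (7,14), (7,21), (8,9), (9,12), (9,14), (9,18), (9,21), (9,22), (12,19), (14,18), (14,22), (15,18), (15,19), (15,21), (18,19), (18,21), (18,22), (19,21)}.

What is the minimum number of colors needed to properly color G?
χ(G) = 4

Clique number ω(G) = 4 (lower bound: χ ≥ ω).
The clique on [9, 14, 18, 22] has size 4, forcing χ ≥ 4, and the coloring below uses 4 colors, so χ(G) = 4.
A valid 4-coloring: color 1: [7, 8, 12, 18]; color 2: [9, 19]; color 3: [0, 14, 21]; color 4: [5, 15, 22].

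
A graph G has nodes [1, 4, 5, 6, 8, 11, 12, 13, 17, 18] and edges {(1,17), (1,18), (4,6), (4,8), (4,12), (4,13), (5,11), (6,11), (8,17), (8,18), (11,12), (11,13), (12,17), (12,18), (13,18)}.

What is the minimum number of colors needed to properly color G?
χ(G) = 2

Clique number ω(G) = 2 (lower bound: χ ≥ ω).
The graph is bipartite (no odd cycle), so 2 colors suffice: χ(G) = 2.
A valid 2-coloring: color 1: [4, 11, 17, 18]; color 2: [1, 5, 6, 8, 12, 13].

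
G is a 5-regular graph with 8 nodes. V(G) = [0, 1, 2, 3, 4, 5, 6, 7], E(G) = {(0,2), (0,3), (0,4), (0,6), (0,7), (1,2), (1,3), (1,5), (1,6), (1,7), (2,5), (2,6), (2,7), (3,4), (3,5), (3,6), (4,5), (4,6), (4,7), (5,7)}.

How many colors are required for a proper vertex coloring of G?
χ(G) = 4

Clique number ω(G) = 4 (lower bound: χ ≥ ω).
The clique on [0, 3, 4, 6] has size 4, forcing χ ≥ 4, and the coloring below uses 4 colors, so χ(G) = 4.
A valid 4-coloring: color 1: [2, 3]; color 2: [0, 5]; color 3: [6, 7]; color 4: [1, 4].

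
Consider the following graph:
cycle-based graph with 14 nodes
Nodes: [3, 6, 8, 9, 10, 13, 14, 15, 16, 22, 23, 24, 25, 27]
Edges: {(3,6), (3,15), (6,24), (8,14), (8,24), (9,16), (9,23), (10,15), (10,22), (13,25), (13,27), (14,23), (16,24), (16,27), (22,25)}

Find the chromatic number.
χ(G) = 2

Clique number ω(G) = 2 (lower bound: χ ≥ ω).
The graph is bipartite (no odd cycle), so 2 colors suffice: χ(G) = 2.
A valid 2-coloring: color 1: [6, 8, 13, 15, 16, 22, 23]; color 2: [3, 9, 10, 14, 24, 25, 27].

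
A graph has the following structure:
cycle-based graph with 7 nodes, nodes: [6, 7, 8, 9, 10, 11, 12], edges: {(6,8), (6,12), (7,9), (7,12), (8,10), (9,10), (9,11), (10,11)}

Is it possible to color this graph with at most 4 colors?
A valid 4-coloring: color 1: [6, 7, 10]; color 2: [8, 9, 12]; color 3: [11].
(χ(G) = 3 ≤ 4.)

Yes, G is 4-colorable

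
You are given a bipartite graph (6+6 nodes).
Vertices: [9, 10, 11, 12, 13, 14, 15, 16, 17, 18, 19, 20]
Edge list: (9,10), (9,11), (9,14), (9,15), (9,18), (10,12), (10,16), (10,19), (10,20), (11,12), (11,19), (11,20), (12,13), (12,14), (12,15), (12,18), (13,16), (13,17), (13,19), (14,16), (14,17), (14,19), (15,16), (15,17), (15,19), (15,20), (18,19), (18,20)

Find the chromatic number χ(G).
χ(G) = 2

Clique number ω(G) = 2 (lower bound: χ ≥ ω).
The graph is bipartite (no odd cycle), so 2 colors suffice: χ(G) = 2.
A valid 2-coloring: color 1: [10, 11, 13, 14, 15, 18]; color 2: [9, 12, 16, 17, 19, 20].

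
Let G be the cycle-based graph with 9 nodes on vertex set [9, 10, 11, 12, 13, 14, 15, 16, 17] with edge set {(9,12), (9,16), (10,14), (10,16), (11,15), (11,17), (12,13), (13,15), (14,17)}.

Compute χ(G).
Clique number ω(G) = 2 (lower bound: χ ≥ ω).
Odd cycle [13, 15, 11, 17, 14, 10, 16, 9, 12] needs 3 colors (χ ≥ 3).
The coloring below uses 3 colors, so χ(G) = 3.
A valid 3-coloring: color 1: [9, 11, 13, 14]; color 2: [10, 12, 15, 17]; color 3: [16].

χ(G) = 3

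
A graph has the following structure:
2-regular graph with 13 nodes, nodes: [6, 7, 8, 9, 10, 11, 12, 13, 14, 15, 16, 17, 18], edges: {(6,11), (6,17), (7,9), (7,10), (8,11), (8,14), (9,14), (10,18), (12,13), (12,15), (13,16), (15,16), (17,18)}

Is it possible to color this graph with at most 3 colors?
A valid 3-coloring: color 1: [9, 10, 11, 13, 15, 17]; color 2: [6, 7, 8, 12, 16, 18]; color 3: [14].
(χ(G) = 3 ≤ 3.)

Yes, G is 3-colorable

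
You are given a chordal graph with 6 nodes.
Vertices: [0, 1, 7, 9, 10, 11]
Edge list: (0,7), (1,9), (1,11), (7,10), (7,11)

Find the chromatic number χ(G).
χ(G) = 2

Clique number ω(G) = 2 (lower bound: χ ≥ ω).
The graph is bipartite (no odd cycle), so 2 colors suffice: χ(G) = 2.
A valid 2-coloring: color 1: [1, 7]; color 2: [0, 9, 10, 11].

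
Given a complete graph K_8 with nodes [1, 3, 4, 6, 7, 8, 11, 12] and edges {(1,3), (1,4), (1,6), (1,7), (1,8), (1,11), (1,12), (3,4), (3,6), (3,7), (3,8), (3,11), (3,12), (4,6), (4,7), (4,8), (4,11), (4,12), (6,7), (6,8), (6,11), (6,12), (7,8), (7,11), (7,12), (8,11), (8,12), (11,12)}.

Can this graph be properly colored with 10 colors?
A valid 10-coloring: color 1: [7]; color 2: [3]; color 3: [1]; color 4: [12]; color 5: [8]; color 6: [4]; color 7: [6]; color 8: [11].
(χ(G) = 8 ≤ 10.)

Yes, G is 10-colorable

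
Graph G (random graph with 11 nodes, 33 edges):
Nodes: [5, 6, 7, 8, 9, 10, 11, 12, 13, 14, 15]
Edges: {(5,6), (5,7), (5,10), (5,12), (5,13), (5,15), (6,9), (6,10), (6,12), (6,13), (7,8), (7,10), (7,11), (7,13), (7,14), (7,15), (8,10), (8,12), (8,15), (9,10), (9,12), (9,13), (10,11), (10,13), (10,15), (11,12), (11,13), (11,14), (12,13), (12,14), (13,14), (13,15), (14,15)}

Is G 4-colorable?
The clique on vertices [5, 7, 10, 13, 15] has size 5 > 4, so it alone needs 5 colors.

No, G is not 4-colorable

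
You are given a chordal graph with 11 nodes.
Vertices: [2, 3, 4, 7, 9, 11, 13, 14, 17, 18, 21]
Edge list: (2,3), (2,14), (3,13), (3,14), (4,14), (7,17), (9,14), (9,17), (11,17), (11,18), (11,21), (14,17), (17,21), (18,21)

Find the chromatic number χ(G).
χ(G) = 3

Clique number ω(G) = 3 (lower bound: χ ≥ ω).
The clique on [11, 17, 21] has size 3, forcing χ ≥ 3, and the coloring below uses 3 colors, so χ(G) = 3.
A valid 3-coloring: color 1: [7, 13, 14, 21]; color 2: [3, 4, 17, 18]; color 3: [2, 9, 11].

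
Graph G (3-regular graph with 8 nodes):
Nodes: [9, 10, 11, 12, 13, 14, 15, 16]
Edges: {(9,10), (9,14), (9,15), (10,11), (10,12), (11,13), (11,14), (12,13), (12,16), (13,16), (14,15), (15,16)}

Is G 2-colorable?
No, G is not 2-colorable

The clique on vertices [9, 14, 15] has size 3 > 2, so it alone needs 3 colors.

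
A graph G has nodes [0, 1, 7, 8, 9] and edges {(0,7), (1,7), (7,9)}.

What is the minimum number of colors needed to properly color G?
χ(G) = 2

Clique number ω(G) = 2 (lower bound: χ ≥ ω).
The graph is bipartite (no odd cycle), so 2 colors suffice: χ(G) = 2.
A valid 2-coloring: color 1: [7, 8]; color 2: [0, 1, 9].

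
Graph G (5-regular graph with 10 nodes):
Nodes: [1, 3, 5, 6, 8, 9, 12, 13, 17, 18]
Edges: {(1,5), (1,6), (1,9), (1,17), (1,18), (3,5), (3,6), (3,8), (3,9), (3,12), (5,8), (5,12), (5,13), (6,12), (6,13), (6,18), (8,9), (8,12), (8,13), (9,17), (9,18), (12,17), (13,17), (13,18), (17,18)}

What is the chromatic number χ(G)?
χ(G) = 4

Clique number ω(G) = 4 (lower bound: χ ≥ ω).
The clique on [1, 9, 17, 18] has size 4, forcing χ ≥ 4, and the coloring below uses 4 colors, so χ(G) = 4.
A valid 4-coloring: color 1: [1, 8]; color 2: [9, 12, 13]; color 3: [5, 6, 17]; color 4: [3, 18].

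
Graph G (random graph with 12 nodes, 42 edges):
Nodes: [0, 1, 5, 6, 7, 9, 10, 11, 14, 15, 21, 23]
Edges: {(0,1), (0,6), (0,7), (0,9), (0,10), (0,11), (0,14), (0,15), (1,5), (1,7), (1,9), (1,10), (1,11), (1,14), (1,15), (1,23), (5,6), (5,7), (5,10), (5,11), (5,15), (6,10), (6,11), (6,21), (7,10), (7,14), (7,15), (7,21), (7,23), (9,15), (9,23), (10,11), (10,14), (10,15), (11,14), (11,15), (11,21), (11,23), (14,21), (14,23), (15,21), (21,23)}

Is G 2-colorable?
No, G is not 2-colorable

The clique on vertices [0, 1, 10, 11, 14] has size 5 > 2, so it alone needs 5 colors.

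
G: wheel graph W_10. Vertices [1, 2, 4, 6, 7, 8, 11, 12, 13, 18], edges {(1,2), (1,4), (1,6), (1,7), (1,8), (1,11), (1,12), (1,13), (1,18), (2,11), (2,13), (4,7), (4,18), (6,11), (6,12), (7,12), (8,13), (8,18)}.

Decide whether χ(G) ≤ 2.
The clique on vertices [1, 2, 11] has size 3 > 2, so it alone needs 3 colors.

No, G is not 2-colorable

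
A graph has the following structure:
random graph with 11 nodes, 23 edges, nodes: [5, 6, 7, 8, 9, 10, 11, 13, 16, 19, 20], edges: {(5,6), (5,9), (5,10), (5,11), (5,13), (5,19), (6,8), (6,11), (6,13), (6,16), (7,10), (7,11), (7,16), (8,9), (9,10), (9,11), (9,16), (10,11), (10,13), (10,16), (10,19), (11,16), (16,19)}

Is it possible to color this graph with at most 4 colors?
Yes, G is 4-colorable

A valid 4-coloring: color 1: [6, 10, 20]; color 2: [5, 8, 16]; color 3: [11, 13, 19]; color 4: [7, 9].
(χ(G) = 4 ≤ 4.)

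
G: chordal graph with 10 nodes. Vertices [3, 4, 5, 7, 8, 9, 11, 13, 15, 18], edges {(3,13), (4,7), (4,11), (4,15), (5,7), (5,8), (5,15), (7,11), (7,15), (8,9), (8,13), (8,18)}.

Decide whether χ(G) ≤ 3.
Yes, G is 3-colorable

A valid 3-coloring: color 1: [3, 7, 8]; color 2: [9, 11, 13, 15, 18]; color 3: [4, 5].
(χ(G) = 3 ≤ 3.)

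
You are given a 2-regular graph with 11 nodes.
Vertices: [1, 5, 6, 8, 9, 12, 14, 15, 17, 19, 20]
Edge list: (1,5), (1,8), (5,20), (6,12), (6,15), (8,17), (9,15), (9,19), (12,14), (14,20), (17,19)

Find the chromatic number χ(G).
χ(G) = 3

Clique number ω(G) = 2 (lower bound: χ ≥ ω).
Odd cycle [20, 14, 12, 6, 15, 9, 19, 17, 8, 1, 5] needs 3 colors (χ ≥ 3).
The coloring below uses 3 colors, so χ(G) = 3.
A valid 3-coloring: color 1: [1, 6, 9, 14, 17]; color 2: [8, 12, 15, 19, 20]; color 3: [5].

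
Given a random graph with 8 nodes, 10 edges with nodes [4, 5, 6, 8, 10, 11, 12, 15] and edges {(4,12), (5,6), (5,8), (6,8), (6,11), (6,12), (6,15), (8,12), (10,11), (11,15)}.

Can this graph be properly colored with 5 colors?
Yes, G is 5-colorable

A valid 5-coloring: color 1: [4, 6, 10]; color 2: [8, 11]; color 3: [5, 12, 15].
(χ(G) = 3 ≤ 5.)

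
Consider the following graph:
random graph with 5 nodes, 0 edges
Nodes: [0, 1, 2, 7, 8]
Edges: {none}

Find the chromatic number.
χ(G) = 1

Clique number ω(G) = 1 (lower bound: χ ≥ ω).
The graph has no edges, so one color suffices: χ(G) = 1.
A valid 1-coloring: color 1: [0, 1, 2, 7, 8].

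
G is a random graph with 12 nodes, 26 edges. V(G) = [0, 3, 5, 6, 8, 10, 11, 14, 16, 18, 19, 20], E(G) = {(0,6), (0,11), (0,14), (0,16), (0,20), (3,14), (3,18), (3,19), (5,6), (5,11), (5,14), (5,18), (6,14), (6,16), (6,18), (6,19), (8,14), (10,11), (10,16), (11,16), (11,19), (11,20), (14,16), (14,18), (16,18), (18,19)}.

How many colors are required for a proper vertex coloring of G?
Clique number ω(G) = 4 (lower bound: χ ≥ ω).
The clique on [0, 6, 14, 16] has size 4, forcing χ ≥ 4, and the coloring below uses 4 colors, so χ(G) = 4.
A valid 4-coloring: color 1: [11, 14]; color 2: [0, 8, 10, 18]; color 3: [5, 16, 19, 20]; color 4: [3, 6].

χ(G) = 4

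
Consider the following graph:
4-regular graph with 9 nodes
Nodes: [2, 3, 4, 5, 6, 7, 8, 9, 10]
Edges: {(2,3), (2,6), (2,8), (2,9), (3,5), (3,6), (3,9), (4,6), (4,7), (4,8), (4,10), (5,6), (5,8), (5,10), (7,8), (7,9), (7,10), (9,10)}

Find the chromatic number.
χ(G) = 4

Clique number ω(G) = 3 (lower bound: χ ≥ ω).
Suppose a proper 3-coloring c exists. The clique [2, 3, 6] takes 3 distinct colors; by symmetry let c(2) = 1, c(3) = 2, c(6) = 3.
- Vertex 5: neighbors [3, 6] already have colors [2, 3] ⇒ c(5) = 1.
- Vertex 9: neighbors [2, 3] already have colors [1, 2] ⇒ c(9) = 3.
- Vertex 10: neighbors [5, 9] already have colors [1, 3] ⇒ c(10) = 2.
- Vertex 4: neighbors [10, 6] already have colors [2, 3] ⇒ c(4) = 1.
- Vertex 7: neighbors [4, 10, 9] already have colors [1, 2, 3] — all 3 colors blocked. Contradiction.
The forced assignments end in a contradiction, so G has no proper 3-coloring (χ ≥ 4).
The coloring below uses 4 colors, so χ(G) = 4.
A valid 4-coloring: color 1: [6, 8, 10]; color 2: [4, 5, 9]; color 3: [2, 7]; color 4: [3].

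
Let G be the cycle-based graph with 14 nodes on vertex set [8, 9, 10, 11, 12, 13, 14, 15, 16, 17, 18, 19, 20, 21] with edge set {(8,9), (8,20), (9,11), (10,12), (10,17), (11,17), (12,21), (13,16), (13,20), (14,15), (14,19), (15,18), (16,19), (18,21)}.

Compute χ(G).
Clique number ω(G) = 2 (lower bound: χ ≥ ω).
The graph is bipartite (no odd cycle), so 2 colors suffice: χ(G) = 2.
A valid 2-coloring: color 1: [8, 10, 11, 13, 15, 19, 21]; color 2: [9, 12, 14, 16, 17, 18, 20].

χ(G) = 2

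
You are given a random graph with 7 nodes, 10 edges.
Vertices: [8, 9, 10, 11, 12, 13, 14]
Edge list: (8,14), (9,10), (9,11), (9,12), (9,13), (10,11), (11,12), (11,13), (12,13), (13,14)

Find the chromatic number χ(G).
Clique number ω(G) = 4 (lower bound: χ ≥ ω).
The clique on [9, 11, 12, 13] has size 4, forcing χ ≥ 4, and the coloring below uses 4 colors, so χ(G) = 4.
A valid 4-coloring: color 1: [11, 14]; color 2: [8, 9]; color 3: [10, 13]; color 4: [12].

χ(G) = 4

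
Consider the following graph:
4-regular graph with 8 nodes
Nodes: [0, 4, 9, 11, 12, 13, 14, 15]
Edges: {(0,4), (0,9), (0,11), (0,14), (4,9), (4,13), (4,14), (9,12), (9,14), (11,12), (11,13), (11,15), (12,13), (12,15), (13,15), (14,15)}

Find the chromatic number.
χ(G) = 4

Clique number ω(G) = 4 (lower bound: χ ≥ ω).
The clique on [0, 4, 9, 14] has size 4, forcing χ ≥ 4, and the coloring below uses 4 colors, so χ(G) = 4.
A valid 4-coloring: color 1: [0, 13]; color 2: [4, 12]; color 3: [11, 14]; color 4: [9, 15].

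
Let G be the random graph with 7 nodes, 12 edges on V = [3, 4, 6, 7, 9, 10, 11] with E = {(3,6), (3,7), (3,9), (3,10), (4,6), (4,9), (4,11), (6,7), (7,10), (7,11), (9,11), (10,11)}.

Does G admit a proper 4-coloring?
Yes, G is 4-colorable

A valid 4-coloring: color 1: [4, 7]; color 2: [3, 11]; color 3: [6, 9, 10].
(χ(G) = 3 ≤ 4.)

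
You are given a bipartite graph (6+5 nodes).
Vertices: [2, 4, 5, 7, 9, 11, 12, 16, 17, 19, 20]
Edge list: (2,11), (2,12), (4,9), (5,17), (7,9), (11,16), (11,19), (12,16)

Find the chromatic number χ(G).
χ(G) = 2

Clique number ω(G) = 2 (lower bound: χ ≥ ω).
The graph is bipartite (no odd cycle), so 2 colors suffice: χ(G) = 2.
A valid 2-coloring: color 1: [9, 11, 12, 17, 20]; color 2: [2, 4, 5, 7, 16, 19].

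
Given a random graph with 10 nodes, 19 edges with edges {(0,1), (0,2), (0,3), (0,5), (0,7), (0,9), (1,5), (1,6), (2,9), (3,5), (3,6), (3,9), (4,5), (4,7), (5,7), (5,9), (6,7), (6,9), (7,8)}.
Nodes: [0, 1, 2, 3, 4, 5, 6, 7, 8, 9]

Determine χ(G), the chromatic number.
χ(G) = 4

Clique number ω(G) = 4 (lower bound: χ ≥ ω).
The clique on [0, 3, 5, 9] has size 4, forcing χ ≥ 4, and the coloring below uses 4 colors, so χ(G) = 4.
A valid 4-coloring: color 1: [0, 4, 6, 8]; color 2: [2, 5]; color 3: [1, 7, 9]; color 4: [3].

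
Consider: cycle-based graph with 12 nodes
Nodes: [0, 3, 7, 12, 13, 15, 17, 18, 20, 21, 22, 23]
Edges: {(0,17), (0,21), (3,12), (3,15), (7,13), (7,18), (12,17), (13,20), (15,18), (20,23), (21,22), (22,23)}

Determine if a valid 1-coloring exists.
No, G is not 1-colorable

Edge (0,17) forces its endpoints to differ, so 1 color is not enough.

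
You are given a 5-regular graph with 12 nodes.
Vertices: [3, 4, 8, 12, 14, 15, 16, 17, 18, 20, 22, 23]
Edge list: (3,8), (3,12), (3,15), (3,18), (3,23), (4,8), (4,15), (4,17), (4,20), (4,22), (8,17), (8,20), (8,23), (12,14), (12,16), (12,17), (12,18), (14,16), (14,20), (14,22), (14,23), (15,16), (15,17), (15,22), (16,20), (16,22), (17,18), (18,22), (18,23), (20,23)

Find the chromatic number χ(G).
χ(G) = 4

Clique number ω(G) = 3 (lower bound: χ ≥ ω).
Suppose a proper 3-coloring c exists. The clique [3, 8, 23] takes 3 distinct colors; by symmetry let c(3) = 1, c(8) = 2, c(23) = 3.
- Vertex 18: neighbors [3, 23] already have colors [1, 3] ⇒ c(18) = 2.
- Vertex 12: neighbors [3, 18] already have colors [1, 2] ⇒ c(12) = 3.
- Vertex 20: neighbors [8, 23] already have colors [2, 3] ⇒ c(20) = 1.
- Vertex 4: neighbors [20, 8] already have colors [1, 2] ⇒ c(4) = 3.
- Vertex 15: neighbors [3, 4] already have colors [1, 3] ⇒ c(15) = 2.
- Vertex 16: neighbors [20, 15, 12] already have colors [1, 2, 3] — all 3 colors blocked. Contradiction.
The forced assignments end in a contradiction, so G has no proper 3-coloring (χ ≥ 4).
The coloring below uses 4 colors, so χ(G) = 4.
A valid 4-coloring: color 1: [8, 14, 15, 18]; color 2: [12, 20, 22]; color 3: [4, 16, 23]; color 4: [3, 17].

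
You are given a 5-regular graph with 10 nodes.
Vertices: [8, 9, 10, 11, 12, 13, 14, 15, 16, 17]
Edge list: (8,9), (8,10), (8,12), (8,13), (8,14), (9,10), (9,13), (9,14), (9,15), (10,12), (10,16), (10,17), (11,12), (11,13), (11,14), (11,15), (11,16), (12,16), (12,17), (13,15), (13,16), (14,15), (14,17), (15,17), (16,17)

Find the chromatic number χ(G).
χ(G) = 4

Clique number ω(G) = 4 (lower bound: χ ≥ ω).
The clique on [10, 12, 16, 17] has size 4, forcing χ ≥ 4, and the coloring below uses 4 colors, so χ(G) = 4.
A valid 4-coloring: color 1: [8, 15, 16]; color 2: [10, 11]; color 3: [9, 17]; color 4: [12, 13, 14].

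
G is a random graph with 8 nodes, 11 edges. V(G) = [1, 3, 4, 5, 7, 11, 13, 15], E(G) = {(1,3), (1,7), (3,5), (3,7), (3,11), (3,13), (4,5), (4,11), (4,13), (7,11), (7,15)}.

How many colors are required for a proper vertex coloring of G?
χ(G) = 3

Clique number ω(G) = 3 (lower bound: χ ≥ ω).
The clique on [1, 3, 7] has size 3, forcing χ ≥ 3, and the coloring below uses 3 colors, so χ(G) = 3.
A valid 3-coloring: color 1: [3, 4, 15]; color 2: [5, 7, 13]; color 3: [1, 11].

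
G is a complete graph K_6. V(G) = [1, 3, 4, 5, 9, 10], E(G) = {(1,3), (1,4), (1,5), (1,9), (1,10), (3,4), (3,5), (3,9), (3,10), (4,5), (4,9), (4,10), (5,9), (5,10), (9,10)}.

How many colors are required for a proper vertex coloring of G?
Clique number ω(G) = 6 (lower bound: χ ≥ ω).
The clique on [1, 3, 4, 5, 9, 10] has size 6, forcing χ ≥ 6, and the coloring below uses 6 colors, so χ(G) = 6.
A valid 6-coloring: color 1: [4]; color 2: [5]; color 3: [3]; color 4: [10]; color 5: [1]; color 6: [9].

χ(G) = 6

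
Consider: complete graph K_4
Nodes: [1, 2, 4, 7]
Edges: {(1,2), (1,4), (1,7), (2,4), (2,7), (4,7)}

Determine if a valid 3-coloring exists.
No, G is not 3-colorable

The clique on vertices [1, 2, 4, 7] has size 4 > 3, so it alone needs 4 colors.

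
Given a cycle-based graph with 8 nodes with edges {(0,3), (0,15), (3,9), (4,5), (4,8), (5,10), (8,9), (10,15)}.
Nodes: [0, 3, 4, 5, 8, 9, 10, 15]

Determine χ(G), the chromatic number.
χ(G) = 2

Clique number ω(G) = 2 (lower bound: χ ≥ ω).
The graph is bipartite (no odd cycle), so 2 colors suffice: χ(G) = 2.
A valid 2-coloring: color 1: [0, 4, 9, 10]; color 2: [3, 5, 8, 15].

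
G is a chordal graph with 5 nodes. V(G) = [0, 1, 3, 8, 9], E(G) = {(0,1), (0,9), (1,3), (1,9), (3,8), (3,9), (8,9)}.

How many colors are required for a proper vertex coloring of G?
Clique number ω(G) = 3 (lower bound: χ ≥ ω).
The clique on [3, 8, 9] has size 3, forcing χ ≥ 3, and the coloring below uses 3 colors, so χ(G) = 3.
A valid 3-coloring: color 1: [9]; color 2: [1, 8]; color 3: [0, 3].

χ(G) = 3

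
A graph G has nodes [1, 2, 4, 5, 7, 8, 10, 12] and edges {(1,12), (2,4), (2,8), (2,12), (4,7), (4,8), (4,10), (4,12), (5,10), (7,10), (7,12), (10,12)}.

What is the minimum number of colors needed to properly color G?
χ(G) = 4

Clique number ω(G) = 4 (lower bound: χ ≥ ω).
The clique on [4, 7, 10, 12] has size 4, forcing χ ≥ 4, and the coloring below uses 4 colors, so χ(G) = 4.
A valid 4-coloring: color 1: [5, 8, 12]; color 2: [1, 4]; color 3: [2, 10]; color 4: [7].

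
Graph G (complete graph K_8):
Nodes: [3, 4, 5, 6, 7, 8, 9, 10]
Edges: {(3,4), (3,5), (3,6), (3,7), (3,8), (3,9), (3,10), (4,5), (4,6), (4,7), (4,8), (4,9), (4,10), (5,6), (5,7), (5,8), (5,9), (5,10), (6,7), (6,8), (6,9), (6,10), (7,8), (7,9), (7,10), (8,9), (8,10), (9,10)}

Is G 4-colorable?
No, G is not 4-colorable

The clique on vertices [3, 4, 5, 6, 7, 8, 9, 10] has size 8 > 4, so it alone needs 8 colors.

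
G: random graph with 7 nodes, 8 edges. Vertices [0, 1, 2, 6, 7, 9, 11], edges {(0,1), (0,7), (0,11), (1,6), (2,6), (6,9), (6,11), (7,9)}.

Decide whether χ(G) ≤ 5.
A valid 5-coloring: color 1: [0, 6]; color 2: [1, 2, 9, 11]; color 3: [7].
(χ(G) = 3 ≤ 5.)

Yes, G is 5-colorable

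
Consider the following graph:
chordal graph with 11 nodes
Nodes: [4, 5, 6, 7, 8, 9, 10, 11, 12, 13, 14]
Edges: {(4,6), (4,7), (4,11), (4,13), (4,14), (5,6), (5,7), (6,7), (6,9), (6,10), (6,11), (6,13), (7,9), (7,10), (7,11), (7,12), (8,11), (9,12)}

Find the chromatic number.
χ(G) = 4

Clique number ω(G) = 4 (lower bound: χ ≥ ω).
The clique on [4, 6, 7, 11] has size 4, forcing χ ≥ 4, and the coloring below uses 4 colors, so χ(G) = 4.
A valid 4-coloring: color 1: [6, 8, 12, 14]; color 2: [7, 13]; color 3: [4, 5, 9, 10]; color 4: [11].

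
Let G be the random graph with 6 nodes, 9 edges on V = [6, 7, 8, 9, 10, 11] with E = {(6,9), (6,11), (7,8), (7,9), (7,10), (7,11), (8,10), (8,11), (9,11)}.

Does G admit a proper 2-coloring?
No, G is not 2-colorable

The clique on vertices [6, 9, 11] has size 3 > 2, so it alone needs 3 colors.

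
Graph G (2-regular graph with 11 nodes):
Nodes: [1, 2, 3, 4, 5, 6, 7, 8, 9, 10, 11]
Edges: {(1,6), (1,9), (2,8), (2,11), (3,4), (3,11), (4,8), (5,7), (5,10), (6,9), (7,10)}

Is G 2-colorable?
The clique on vertices [1, 6, 9] has size 3 > 2, so it alone needs 3 colors.

No, G is not 2-colorable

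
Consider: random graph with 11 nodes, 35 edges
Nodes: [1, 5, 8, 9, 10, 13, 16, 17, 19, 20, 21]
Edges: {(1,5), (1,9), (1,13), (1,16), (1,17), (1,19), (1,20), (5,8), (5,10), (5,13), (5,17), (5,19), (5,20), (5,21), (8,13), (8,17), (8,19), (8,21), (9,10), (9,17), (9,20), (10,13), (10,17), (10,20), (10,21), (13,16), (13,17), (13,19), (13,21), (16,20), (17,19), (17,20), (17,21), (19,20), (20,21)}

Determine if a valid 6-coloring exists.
A valid 6-coloring: color 1: [16, 17]; color 2: [13, 20]; color 3: [5, 9]; color 4: [1, 8, 10]; color 5: [19, 21].
(χ(G) = 5 ≤ 6.)

Yes, G is 6-colorable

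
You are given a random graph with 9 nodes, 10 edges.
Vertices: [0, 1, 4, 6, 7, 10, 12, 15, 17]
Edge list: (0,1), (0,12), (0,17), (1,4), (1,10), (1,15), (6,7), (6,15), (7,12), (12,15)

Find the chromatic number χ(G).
Clique number ω(G) = 2 (lower bound: χ ≥ ω).
The graph is bipartite (no odd cycle), so 2 colors suffice: χ(G) = 2.
A valid 2-coloring: color 1: [1, 6, 12, 17]; color 2: [0, 4, 7, 10, 15].

χ(G) = 2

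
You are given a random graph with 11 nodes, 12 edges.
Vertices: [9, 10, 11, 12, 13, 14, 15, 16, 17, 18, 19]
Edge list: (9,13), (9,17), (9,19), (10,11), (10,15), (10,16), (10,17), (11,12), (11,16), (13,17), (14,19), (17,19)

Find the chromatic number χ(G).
χ(G) = 3

Clique number ω(G) = 3 (lower bound: χ ≥ ω).
The clique on [9, 17, 19] has size 3, forcing χ ≥ 3, and the coloring below uses 3 colors, so χ(G) = 3.
A valid 3-coloring: color 1: [10, 12, 13, 18, 19]; color 2: [11, 14, 15, 17]; color 3: [9, 16].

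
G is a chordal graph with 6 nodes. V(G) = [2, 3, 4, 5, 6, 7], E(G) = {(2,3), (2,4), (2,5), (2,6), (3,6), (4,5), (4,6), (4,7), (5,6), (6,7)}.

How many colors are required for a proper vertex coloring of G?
Clique number ω(G) = 4 (lower bound: χ ≥ ω).
The clique on [2, 4, 5, 6] has size 4, forcing χ ≥ 4, and the coloring below uses 4 colors, so χ(G) = 4.
A valid 4-coloring: color 1: [6]; color 2: [3, 4]; color 3: [2, 7]; color 4: [5].

χ(G) = 4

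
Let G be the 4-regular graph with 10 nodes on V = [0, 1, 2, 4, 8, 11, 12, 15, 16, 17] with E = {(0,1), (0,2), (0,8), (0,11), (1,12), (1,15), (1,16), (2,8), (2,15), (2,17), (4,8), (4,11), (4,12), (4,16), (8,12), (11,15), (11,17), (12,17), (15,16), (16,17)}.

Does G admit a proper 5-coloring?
A valid 5-coloring: color 1: [1, 8, 11]; color 2: [0, 4, 15, 17]; color 3: [2, 12, 16].
(χ(G) = 3 ≤ 5.)

Yes, G is 5-colorable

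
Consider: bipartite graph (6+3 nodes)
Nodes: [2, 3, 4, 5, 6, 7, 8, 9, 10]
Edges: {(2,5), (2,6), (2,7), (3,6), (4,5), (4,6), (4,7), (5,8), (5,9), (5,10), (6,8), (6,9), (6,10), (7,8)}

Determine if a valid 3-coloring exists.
Yes, G is 3-colorable

A valid 3-coloring: color 1: [5, 6, 7]; color 2: [2, 3, 4, 8, 9, 10].
(χ(G) = 2 ≤ 3.)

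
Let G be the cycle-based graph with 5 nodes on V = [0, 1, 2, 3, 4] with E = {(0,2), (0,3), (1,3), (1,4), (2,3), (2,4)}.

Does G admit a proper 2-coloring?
The clique on vertices [0, 2, 3] has size 3 > 2, so it alone needs 3 colors.

No, G is not 2-colorable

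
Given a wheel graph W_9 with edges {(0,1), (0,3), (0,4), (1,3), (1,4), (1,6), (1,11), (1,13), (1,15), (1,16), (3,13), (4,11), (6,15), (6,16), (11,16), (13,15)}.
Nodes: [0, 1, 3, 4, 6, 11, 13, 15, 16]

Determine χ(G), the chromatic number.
χ(G) = 3

Clique number ω(G) = 3 (lower bound: χ ≥ ω).
The clique on [0, 1, 3] has size 3, forcing χ ≥ 3, and the coloring below uses 3 colors, so χ(G) = 3.
A valid 3-coloring: color 1: [1]; color 2: [3, 4, 15, 16]; color 3: [0, 6, 11, 13].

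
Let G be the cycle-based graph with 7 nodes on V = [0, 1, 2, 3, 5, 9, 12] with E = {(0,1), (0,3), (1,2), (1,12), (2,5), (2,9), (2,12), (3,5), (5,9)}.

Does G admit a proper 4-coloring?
Yes, G is 4-colorable

A valid 4-coloring: color 1: [2, 3]; color 2: [1, 5]; color 3: [0, 9, 12].
(χ(G) = 3 ≤ 4.)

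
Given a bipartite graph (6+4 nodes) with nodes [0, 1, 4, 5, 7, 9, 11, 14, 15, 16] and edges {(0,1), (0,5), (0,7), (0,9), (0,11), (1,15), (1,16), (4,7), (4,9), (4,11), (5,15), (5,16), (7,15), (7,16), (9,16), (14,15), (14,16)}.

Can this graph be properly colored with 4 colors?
A valid 4-coloring: color 1: [0, 4, 15, 16]; color 2: [1, 5, 7, 9, 11, 14].
(χ(G) = 2 ≤ 4.)

Yes, G is 4-colorable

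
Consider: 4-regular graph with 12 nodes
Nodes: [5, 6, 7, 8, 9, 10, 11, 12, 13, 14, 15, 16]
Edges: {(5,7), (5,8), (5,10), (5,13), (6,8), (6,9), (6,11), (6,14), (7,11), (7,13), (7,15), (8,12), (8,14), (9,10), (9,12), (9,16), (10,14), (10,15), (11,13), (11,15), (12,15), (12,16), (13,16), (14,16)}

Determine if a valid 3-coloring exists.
Yes, G is 3-colorable

A valid 3-coloring: color 1: [6, 7, 10, 16]; color 2: [5, 11, 12, 14]; color 3: [8, 9, 13, 15].
(χ(G) = 3 ≤ 3.)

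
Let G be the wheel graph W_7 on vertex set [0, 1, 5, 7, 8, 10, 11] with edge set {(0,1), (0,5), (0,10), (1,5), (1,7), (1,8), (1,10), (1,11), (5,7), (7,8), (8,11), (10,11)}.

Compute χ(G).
χ(G) = 3

Clique number ω(G) = 3 (lower bound: χ ≥ ω).
The clique on [0, 1, 10] has size 3, forcing χ ≥ 3, and the coloring below uses 3 colors, so χ(G) = 3.
A valid 3-coloring: color 1: [1]; color 2: [5, 8, 10]; color 3: [0, 7, 11].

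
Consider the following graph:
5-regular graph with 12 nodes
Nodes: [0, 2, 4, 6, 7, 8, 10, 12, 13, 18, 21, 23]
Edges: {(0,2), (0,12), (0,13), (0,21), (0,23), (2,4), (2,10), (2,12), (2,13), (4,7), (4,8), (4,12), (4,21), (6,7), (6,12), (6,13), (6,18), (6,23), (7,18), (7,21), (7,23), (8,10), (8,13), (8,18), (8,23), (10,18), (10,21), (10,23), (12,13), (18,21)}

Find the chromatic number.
Clique number ω(G) = 4 (lower bound: χ ≥ ω).
The clique on [0, 2, 12, 13] has size 4, forcing χ ≥ 4, and the coloring below uses 4 colors, so χ(G) = 4.
A valid 4-coloring: color 1: [7, 10, 12]; color 2: [2, 21, 23]; color 3: [4, 13, 18]; color 4: [0, 6, 8].

χ(G) = 4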